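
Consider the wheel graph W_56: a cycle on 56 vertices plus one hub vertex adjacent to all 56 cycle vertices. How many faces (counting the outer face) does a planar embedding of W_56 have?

W_56 has V = 56 + 1 = 57 vertices and E = 2·56 = 112 edges.
By Euler's formula F = 2 − V + E = 2 − 57 + 112 = 57.

57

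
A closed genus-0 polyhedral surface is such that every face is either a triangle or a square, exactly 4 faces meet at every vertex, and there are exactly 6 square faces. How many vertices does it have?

Let x be the number of triangles; then F = 6 + x.
Edge–face incidences: 2E = 4·6 + 3·x = 24 + 3x.
Every vertex has degree 4, so 4V = 2E.
Euler: V − E + F = 2 ⇒ (2E)/4 − E + (6 + x) = 2.
Multiply by 8: 2·(2E) − 4·(2E) + 8·(6 + x) = 16, i.e. 48 + 8x − 2·(24 + 3x) = 16.
Collecting terms: 2x = 16, so x = 8.
Then 2E = 24 + 3·8 = 48, so E = 24, V = 2E/4 = 12, F = 6 + 8 = 14.

12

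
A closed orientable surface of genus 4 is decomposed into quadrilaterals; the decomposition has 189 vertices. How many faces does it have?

195

χ = 2 − 2·4 = -6, and every face is a square so 4F = 2E.
V − E + F = -6 with E = 4F/2 gives 189 − (4/2 − 1)·F = -6, so F = 195 and E = 390.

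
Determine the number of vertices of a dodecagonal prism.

24

A prism on an n-gon has two n-gon bases and n rectangular sides: V = 2·12 = 24, E = 3·12 = 36, F = 12 + 2 = 14.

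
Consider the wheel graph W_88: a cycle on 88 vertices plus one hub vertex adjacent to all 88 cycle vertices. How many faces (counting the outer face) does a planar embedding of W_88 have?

89

W_88 has V = 88 + 1 = 89 vertices and E = 2·88 = 176 edges.
By Euler's formula F = 2 − V + E = 2 − 89 + 176 = 89.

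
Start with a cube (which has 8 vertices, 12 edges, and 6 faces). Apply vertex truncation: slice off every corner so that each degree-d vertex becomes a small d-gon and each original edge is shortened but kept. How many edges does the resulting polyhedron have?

Truncation replaces each original edge-end by a new vertex, so V′ = 2E = 24.
Each original edge survives, and each old vertex of degree d contributes d new edges; summing degrees gives Σd = 2E, so E′ = E + 2E = 3E = 36.
Each original face survives and each original vertex becomes one new face: F′ = F + V = 14.

36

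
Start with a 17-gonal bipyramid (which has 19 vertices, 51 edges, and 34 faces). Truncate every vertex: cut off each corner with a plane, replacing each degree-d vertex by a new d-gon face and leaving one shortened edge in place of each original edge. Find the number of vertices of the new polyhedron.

Truncation replaces each original edge-end by a new vertex, so V′ = 2E = 102.
Each original edge survives, and each old vertex of degree d contributes d new edges; summing degrees gives Σd = 2E, so E′ = E + 2E = 3E = 153.
Each original face survives and each original vertex becomes one new face: F′ = F + V = 53.

102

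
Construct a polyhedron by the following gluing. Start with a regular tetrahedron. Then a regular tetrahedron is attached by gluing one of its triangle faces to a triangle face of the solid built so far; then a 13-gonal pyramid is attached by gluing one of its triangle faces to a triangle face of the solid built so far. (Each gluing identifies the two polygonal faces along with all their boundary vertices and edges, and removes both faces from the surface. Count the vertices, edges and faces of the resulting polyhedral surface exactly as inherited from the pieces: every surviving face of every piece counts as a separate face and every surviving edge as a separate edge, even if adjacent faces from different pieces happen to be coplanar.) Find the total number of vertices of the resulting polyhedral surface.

16

A regular tetrahedron: V=4, E=6, F=4.
Attach a regular tetrahedron (V=4, E=6, F=4) along a 3-gon: merge 3 vertices and 3 edges, delete both glued faces → V=5, E=9, F=6.
Attach a 13-gonal pyramid (V=14, E=26, F=14) along a 3-gon: merge 3 vertices and 3 edges, delete both glued faces → V=16, E=32, F=18.
Check: V − E + F = 16 − 32 + 18 = 2.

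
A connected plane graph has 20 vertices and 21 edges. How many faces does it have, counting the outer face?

Euler's formula for a connected plane graph: V − E + F = 2, so F = 2 − 20 + 21 = 3.

3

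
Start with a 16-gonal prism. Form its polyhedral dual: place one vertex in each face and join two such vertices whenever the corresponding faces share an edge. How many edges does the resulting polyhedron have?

48

The base solid has V = 32, E = 48, F = 18.
The dual swaps V and F and preserves E: V′ = F = 18, E′ = E = 48, F′ = V = 32.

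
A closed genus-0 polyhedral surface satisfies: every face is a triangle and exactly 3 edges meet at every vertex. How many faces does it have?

4

Each face has 3 edges and each edge borders two faces, so 2E = 3F.
Each vertex has degree 3, so 3V = 2E and hence V = 3F/3.
Euler: V − E + F = 2 ⇒ (3F/3) − (3F/2) + F = 2.
Multiply by 6: (6 − 9 + 6)F = 12, i.e. 3F = 12.
So F = 4, E = 3·4/2 = 6, V = 3·4/3 = 4.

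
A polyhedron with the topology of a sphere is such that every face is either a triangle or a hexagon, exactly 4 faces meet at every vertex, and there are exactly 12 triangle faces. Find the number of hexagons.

Let x be the number of hexagons; then F = 12 + x.
Edge–face incidences: 2E = 3·12 + 6·x = 36 + 6x.
Every vertex has degree 4, so 4V = 2E.
Euler: V − E + F = 2 ⇒ (2E)/4 − E + (12 + x) = 2.
Multiply by 8: 2·(2E) − 4·(2E) + 8·(12 + x) = 16, i.e. 96 + 8x − 2·(36 + 6x) = 16.
Collecting terms: −4x + 24 = 16, so −4x = −8, so x = 2.
Then 2E = 36 + 6·2 = 48, so E = 24, V = 2E/4 = 12, F = 12 + 2 = 14.

2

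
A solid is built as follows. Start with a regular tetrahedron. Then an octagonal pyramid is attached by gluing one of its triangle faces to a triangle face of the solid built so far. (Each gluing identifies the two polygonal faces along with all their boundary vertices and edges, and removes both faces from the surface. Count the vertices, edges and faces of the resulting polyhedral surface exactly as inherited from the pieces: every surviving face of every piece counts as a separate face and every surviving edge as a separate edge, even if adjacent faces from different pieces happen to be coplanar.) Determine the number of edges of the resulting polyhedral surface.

A regular tetrahedron: V=4, E=6, F=4.
Attach an octagonal pyramid (V=9, E=16, F=9) along a 3-gon: merge 3 vertices and 3 edges, delete both glued faces → V=10, E=19, F=11.
Check: V − E + F = 10 − 19 + 11 = 2.

19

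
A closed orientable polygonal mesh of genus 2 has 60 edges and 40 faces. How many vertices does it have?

For a closed orientable surface of genus 2, χ = 2 − 2·2 = -2.
V = -2 + E − F = -2 + 60 − 40 = 18.

18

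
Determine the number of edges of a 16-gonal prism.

48

A prism on an n-gon has two n-gon bases and n rectangular sides: V = 2·16 = 32, E = 3·16 = 48, F = 16 + 2 = 18.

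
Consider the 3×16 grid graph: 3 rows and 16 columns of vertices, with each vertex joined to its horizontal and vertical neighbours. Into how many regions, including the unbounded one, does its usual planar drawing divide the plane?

The grid has V = 3·16 = 48 vertices and E = 3·15 + 16·2 = 77 edges.
F = 2 − V + E = 2 − 48 + 77 = 31.

31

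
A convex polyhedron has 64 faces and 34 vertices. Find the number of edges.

96

Here V − E + F = 2.
E = V + F − (2) = 34 + 64 − (2) = 96.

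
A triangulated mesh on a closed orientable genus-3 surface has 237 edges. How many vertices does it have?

χ = 2 − 2·3 = -4, and every face is a triangle so 3F = 2E.
F = 2E/3 = 158. Then V = -4 + E − F = -4 + 237 − 158 = 75.

75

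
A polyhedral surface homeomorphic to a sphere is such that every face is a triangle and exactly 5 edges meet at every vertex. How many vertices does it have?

12

Each face has 3 edges and each edge borders two faces, so 2E = 3F.
Each vertex has degree 5, so 5V = 2E and hence V = 3F/5.
Euler: V − E + F = 2 ⇒ (3F/5) − (3F/2) + F = 2.
Multiply by 10: (6 − 15 + 10)F = 20, i.e. 1F = 20.
So F = 20, E = 3·20/2 = 30, V = 3·20/5 = 12.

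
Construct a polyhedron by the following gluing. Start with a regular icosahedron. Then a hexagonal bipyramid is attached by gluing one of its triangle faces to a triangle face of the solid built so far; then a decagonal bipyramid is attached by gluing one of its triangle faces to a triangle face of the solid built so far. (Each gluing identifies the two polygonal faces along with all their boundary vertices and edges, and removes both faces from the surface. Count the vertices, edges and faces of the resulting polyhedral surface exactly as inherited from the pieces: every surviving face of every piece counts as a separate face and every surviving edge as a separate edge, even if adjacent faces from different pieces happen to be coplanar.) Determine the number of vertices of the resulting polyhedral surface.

A regular icosahedron: V=12, E=30, F=20.
Attach a hexagonal bipyramid (V=8, E=18, F=12) along a 3-gon: merge 3 vertices and 3 edges, delete both glued faces → V=17, E=45, F=30.
Attach a decagonal bipyramid (V=12, E=30, F=20) along a 3-gon: merge 3 vertices and 3 edges, delete both glued faces → V=26, E=72, F=48.
Check: V − E + F = 26 − 72 + 48 = 2.

26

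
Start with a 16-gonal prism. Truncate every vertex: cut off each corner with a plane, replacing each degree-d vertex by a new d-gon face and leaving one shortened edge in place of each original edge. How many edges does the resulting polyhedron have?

The base solid has V = 32, E = 48, F = 18.
Truncation replaces each original edge-end by a new vertex, so V′ = 2E = 96.
Each original edge survives, and each old vertex of degree d contributes d new edges; summing degrees gives Σd = 2E, so E′ = E + 2E = 3E = 144.
Each original face survives and each original vertex becomes one new face: F′ = F + V = 50.

144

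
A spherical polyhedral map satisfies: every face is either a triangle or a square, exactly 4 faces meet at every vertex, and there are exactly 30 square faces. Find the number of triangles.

8

Let x be the number of triangles; then F = 30 + x.
Edge–face incidences: 2E = 4·30 + 3·x = 120 + 3x.
Every vertex has degree 4, so 4V = 2E.
Euler: V − E + F = 2 ⇒ (2E)/4 − E + (30 + x) = 2.
Multiply by 8: 2·(2E) − 4·(2E) + 8·(30 + x) = 16, i.e. 240 + 8x − 2·(120 + 3x) = 16.
Collecting terms: 2x = 16, so x = 8.
Then 2E = 120 + 3·8 = 144, so E = 72, V = 2E/4 = 36, F = 30 + 8 = 38.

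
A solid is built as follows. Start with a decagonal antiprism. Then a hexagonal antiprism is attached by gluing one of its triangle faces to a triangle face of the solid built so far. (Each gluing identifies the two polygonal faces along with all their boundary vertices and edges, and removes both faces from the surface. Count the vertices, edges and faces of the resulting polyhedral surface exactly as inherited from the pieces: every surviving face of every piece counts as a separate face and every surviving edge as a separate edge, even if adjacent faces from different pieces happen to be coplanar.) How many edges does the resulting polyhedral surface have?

A decagonal antiprism: V=20, E=40, F=22.
Attach a hexagonal antiprism (V=12, E=24, F=14) along a 3-gon: merge 3 vertices and 3 edges, delete both glued faces → V=29, E=61, F=34.
Check: V − E + F = 29 − 61 + 34 = 2.

61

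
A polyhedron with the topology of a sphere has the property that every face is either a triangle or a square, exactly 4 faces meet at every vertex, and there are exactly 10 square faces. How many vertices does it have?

16

Let x be the number of triangles; then F = 10 + x.
Edge–face incidences: 2E = 4·10 + 3·x = 40 + 3x.
Every vertex has degree 4, so 4V = 2E.
Euler: V − E + F = 2 ⇒ (2E)/4 − E + (10 + x) = 2.
Multiply by 8: 2·(2E) − 4·(2E) + 8·(10 + x) = 16, i.e. 80 + 8x − 2·(40 + 3x) = 16.
Collecting terms: 2x = 16, so x = 8.
Then 2E = 40 + 3·8 = 64, so E = 32, V = 2E/4 = 16, F = 10 + 8 = 18.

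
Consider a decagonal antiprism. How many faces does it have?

An antiprism on an n-gon has two n-gon caps and 2n triangles: V = 2·10 = 20, E = 4·10 = 40, F = 2·10 + 2 = 22.
Check: V − E + F = 20 − 40 + 22 = 2.

22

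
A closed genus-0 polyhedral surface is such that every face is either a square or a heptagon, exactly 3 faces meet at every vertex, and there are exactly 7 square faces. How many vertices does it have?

Let x be the number of heptagons; then F = 7 + x.
Edge–face incidences: 2E = 4·7 + 7·x = 28 + 7x.
Every vertex has degree 3, so 3V = 2E.
Euler: V − E + F = 2 ⇒ (2E)/3 − E + (7 + x) = 2.
Multiply by 6: 2·(2E) − 3·(2E) + 6·(7 + x) = 12, i.e. 42 + 6x − (28 + 7x) = 12.
Collecting terms: −x + 14 = 12, so −x = −2, so x = 2.
Then 2E = 28 + 7·2 = 42, so E = 21, V = 2E/3 = 14, F = 7 + 2 = 9.

14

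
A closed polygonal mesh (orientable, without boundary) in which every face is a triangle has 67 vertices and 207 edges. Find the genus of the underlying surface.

Every face is a triangle and each edge borders two faces, so 3F = 2·207, giving F = 138.
χ = V − E + F = 67 − 207 + 138 = -2.
For a closed orientable surface χ = 2 − 2g, so g = (2 − (-2))/2 = 2.

2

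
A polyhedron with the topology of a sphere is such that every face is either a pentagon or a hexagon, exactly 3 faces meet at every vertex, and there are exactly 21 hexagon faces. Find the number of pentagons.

12

Let x be the number of pentagons; then F = 21 + x.
Edge–face incidences: 2E = 6·21 + 5·x = 126 + 5x.
Every vertex has degree 3, so 3V = 2E.
Euler: V − E + F = 2 ⇒ (2E)/3 − E + (21 + x) = 2.
Multiply by 6: 2·(2E) − 3·(2E) + 6·(21 + x) = 12, i.e. 126 + 6x − (126 + 5x) = 12.
Collecting terms: x = 12.
Then 2E = 126 + 5·12 = 186, so E = 93, V = 2E/3 = 62, F = 21 + 12 = 33.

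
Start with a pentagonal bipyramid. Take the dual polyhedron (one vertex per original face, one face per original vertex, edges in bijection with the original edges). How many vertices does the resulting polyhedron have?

The base solid has V = 7, E = 15, F = 10.
The dual swaps V and F and preserves E: V′ = F = 10, E′ = E = 15, F′ = V = 7.

10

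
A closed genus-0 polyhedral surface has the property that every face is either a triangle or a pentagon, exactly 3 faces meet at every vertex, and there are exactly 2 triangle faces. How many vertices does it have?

Let x be the number of pentagons; then F = 2 + x.
Edge–face incidences: 2E = 3·2 + 5·x = 6 + 5x.
Every vertex has degree 3, so 3V = 2E.
Euler: V − E + F = 2 ⇒ (2E)/3 − E + (2 + x) = 2.
Multiply by 6: 2·(2E) − 3·(2E) + 6·(2 + x) = 12, i.e. 12 + 6x − (6 + 5x) = 12.
Collecting terms: x + 6 = 12, so x = 6.
Then 2E = 6 + 5·6 = 36, so E = 18, V = 2E/3 = 12, F = 2 + 6 = 8.

12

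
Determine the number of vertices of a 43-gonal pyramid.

44

A pyramid on an n-gon base has one n-gon and n triangles: V = 43 + 1 = 44, E = 2·43 = 86, F = 43 + 1 = 44.
Check: V − E + F = 44 − 86 + 44 = 2.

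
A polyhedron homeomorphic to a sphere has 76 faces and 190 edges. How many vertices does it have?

Here V − E + F = 2.
V = 2 + E − F = 2 + 190 − 76 = 116.

116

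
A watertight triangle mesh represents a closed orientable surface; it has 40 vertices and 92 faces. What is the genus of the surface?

Every face is a triangle, so 2E = 3·92 = 276, giving E = 138.
χ = V − E + F = 40 − 138 + 92 = -6.
For a closed orientable surface χ = 2 − 2g, so g = (2 − (-6))/2 = 4.

4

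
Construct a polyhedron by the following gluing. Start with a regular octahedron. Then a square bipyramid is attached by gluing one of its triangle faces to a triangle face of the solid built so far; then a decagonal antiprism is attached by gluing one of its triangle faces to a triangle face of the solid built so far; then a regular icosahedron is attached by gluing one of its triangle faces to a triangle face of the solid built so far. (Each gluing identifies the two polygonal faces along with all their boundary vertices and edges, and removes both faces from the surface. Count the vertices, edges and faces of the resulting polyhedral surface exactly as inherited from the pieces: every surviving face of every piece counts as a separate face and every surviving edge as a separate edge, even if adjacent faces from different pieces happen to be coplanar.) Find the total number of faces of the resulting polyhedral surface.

52

A regular octahedron: V=6, E=12, F=8.
Attach a square bipyramid (V=6, E=12, F=8) along a 3-gon: merge 3 vertices and 3 edges, delete both glued faces → V=9, E=21, F=14.
Attach a decagonal antiprism (V=20, E=40, F=22) along a 3-gon: merge 3 vertices and 3 edges, delete both glued faces → V=26, E=58, F=34.
Attach a regular icosahedron (V=12, E=30, F=20) along a 3-gon: merge 3 vertices and 3 edges, delete both glued faces → V=35, E=85, F=52.
Check: V − E + F = 35 − 85 + 52 = 2.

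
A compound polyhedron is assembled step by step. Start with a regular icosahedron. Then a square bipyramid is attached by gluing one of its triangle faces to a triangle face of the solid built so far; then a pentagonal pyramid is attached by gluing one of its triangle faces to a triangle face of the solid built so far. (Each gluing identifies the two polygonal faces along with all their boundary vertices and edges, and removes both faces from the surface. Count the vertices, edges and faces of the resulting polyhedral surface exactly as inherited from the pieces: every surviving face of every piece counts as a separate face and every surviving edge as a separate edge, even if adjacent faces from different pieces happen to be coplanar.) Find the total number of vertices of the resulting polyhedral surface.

18

A regular icosahedron: V=12, E=30, F=20.
Attach a square bipyramid (V=6, E=12, F=8) along a 3-gon: merge 3 vertices and 3 edges, delete both glued faces → V=15, E=39, F=26.
Attach a pentagonal pyramid (V=6, E=10, F=6) along a 3-gon: merge 3 vertices and 3 edges, delete both glued faces → V=18, E=46, F=30.
Check: V − E + F = 18 − 46 + 30 = 2.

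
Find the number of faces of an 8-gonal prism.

A prism on an n-gon has two n-gon bases and n rectangular sides: V = 2·8 = 16, E = 3·8 = 24, F = 8 + 2 = 10.

10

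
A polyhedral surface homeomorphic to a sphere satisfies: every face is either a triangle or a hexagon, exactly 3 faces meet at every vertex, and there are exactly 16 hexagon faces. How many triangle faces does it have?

4

Let x be the number of triangles; then F = 16 + x.
Edge–face incidences: 2E = 6·16 + 3·x = 96 + 3x.
Every vertex has degree 3, so 3V = 2E.
Euler: V − E + F = 2 ⇒ (2E)/3 − E + (16 + x) = 2.
Multiply by 6: 2·(2E) − 3·(2E) + 6·(16 + x) = 12, i.e. 96 + 6x − (96 + 3x) = 12.
Collecting terms: 3x = 12, so x = 4.
Then 2E = 96 + 3·4 = 108, so E = 54, V = 2E/3 = 36, F = 16 + 4 = 20.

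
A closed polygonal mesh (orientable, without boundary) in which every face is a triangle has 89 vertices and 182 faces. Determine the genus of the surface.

2

Every face is a triangle, so 2E = 3·182 = 546, giving E = 273.
χ = V − E + F = 89 − 273 + 182 = -2.
For a closed orientable surface χ = 2 − 2g, so g = (2 − (-2))/2 = 2.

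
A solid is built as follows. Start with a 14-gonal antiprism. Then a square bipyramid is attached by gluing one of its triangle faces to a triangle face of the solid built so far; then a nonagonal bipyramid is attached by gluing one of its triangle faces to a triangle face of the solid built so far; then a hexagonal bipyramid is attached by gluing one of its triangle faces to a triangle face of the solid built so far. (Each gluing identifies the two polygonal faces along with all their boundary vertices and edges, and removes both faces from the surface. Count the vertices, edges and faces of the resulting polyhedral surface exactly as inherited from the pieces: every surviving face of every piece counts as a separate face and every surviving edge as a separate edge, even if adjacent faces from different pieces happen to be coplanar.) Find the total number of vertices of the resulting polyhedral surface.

44

A 14-gonal antiprism: V=28, E=56, F=30.
Attach a square bipyramid (V=6, E=12, F=8) along a 3-gon: merge 3 vertices and 3 edges, delete both glued faces → V=31, E=65, F=36.
Attach a nonagonal bipyramid (V=11, E=27, F=18) along a 3-gon: merge 3 vertices and 3 edges, delete both glued faces → V=39, E=89, F=52.
Attach a hexagonal bipyramid (V=8, E=18, F=12) along a 3-gon: merge 3 vertices and 3 edges, delete both glued faces → V=44, E=104, F=62.
Check: V − E + F = 44 − 104 + 62 = 2.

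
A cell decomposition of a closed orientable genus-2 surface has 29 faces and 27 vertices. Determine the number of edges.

For a closed orientable surface of genus 2, χ = 2 − 2·2 = -2.
E = V + F − (-2) = 27 + 29 − (-2) = 58.

58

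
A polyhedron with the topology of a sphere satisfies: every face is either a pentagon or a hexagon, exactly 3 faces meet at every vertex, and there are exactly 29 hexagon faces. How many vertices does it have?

78

Let x be the number of pentagons; then F = 29 + x.
Edge–face incidences: 2E = 6·29 + 5·x = 174 + 5x.
Every vertex has degree 3, so 3V = 2E.
Euler: V − E + F = 2 ⇒ (2E)/3 − E + (29 + x) = 2.
Multiply by 6: 2·(2E) − 3·(2E) + 6·(29 + x) = 12, i.e. 174 + 6x − (174 + 5x) = 12.
Collecting terms: x = 12.
Then 2E = 174 + 5·12 = 234, so E = 117, V = 2E/3 = 78, F = 29 + 12 = 41.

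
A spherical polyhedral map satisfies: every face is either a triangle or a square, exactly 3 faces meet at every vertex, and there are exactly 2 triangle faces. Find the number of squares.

3

Let x be the number of squares; then F = 2 + x.
Edge–face incidences: 2E = 3·2 + 4·x = 6 + 4x.
Every vertex has degree 3, so 3V = 2E.
Euler: V − E + F = 2 ⇒ (2E)/3 − E + (2 + x) = 2.
Multiply by 6: 2·(2E) − 3·(2E) + 6·(2 + x) = 12, i.e. 12 + 6x − (6 + 4x) = 12.
Collecting terms: 2x + 6 = 12, so 2x = 6, so x = 3.
Then 2E = 6 + 4·3 = 18, so E = 9, V = 2E/3 = 6, F = 2 + 3 = 5.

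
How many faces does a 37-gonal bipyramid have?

74

A bipyramid over an n-gon has 2n triangular faces and n + 2 vertices: V = 37 + 2 = 39, E = 3·37 = 111, F = 2·37 = 74.
Check: V − E + F = 39 − 111 + 74 = 2.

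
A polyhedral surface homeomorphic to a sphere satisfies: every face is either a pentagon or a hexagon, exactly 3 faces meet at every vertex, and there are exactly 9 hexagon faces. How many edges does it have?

57

Let x be the number of pentagons; then F = 9 + x.
Edge–face incidences: 2E = 6·9 + 5·x = 54 + 5x.
Every vertex has degree 3, so 3V = 2E.
Euler: V − E + F = 2 ⇒ (2E)/3 − E + (9 + x) = 2.
Multiply by 6: 2·(2E) − 3·(2E) + 6·(9 + x) = 12, i.e. 54 + 6x − (54 + 5x) = 12.
Collecting terms: x = 12.
Then 2E = 54 + 5·12 = 114, so E = 57, V = 2E/3 = 38, F = 9 + 12 = 21.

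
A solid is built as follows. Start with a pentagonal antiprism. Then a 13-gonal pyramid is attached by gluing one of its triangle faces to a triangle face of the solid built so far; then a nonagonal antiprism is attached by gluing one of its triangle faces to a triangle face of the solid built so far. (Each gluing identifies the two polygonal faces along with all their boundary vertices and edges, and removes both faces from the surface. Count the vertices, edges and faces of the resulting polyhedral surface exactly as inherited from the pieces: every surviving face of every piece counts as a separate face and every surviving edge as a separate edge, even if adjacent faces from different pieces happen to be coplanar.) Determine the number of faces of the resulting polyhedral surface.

A pentagonal antiprism: V=10, E=20, F=12.
Attach a 13-gonal pyramid (V=14, E=26, F=14) along a 3-gon: merge 3 vertices and 3 edges, delete both glued faces → V=21, E=43, F=24.
Attach a nonagonal antiprism (V=18, E=36, F=20) along a 3-gon: merge 3 vertices and 3 edges, delete both glued faces → V=36, E=76, F=42.
Check: V − E + F = 36 − 76 + 42 = 2.

42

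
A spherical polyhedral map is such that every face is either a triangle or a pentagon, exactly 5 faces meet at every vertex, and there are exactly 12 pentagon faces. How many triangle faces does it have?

Let x be the number of triangles; then F = 12 + x.
Edge–face incidences: 2E = 5·12 + 3·x = 60 + 3x.
Every vertex has degree 5, so 5V = 2E.
Euler: V − E + F = 2 ⇒ (2E)/5 − E + (12 + x) = 2.
Multiply by 10: 2·(2E) − 5·(2E) + 10·(12 + x) = 20, i.e. 120 + 10x − 3·(60 + 3x) = 20.
Collecting terms: x − 60 = 20, so x = 80.
Then 2E = 60 + 3·80 = 300, so E = 150, V = 2E/5 = 60, F = 12 + 80 = 92.

80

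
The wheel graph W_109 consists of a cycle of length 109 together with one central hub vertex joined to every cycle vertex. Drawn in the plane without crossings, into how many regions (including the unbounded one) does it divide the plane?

110

W_109 has V = 109 + 1 = 110 vertices and E = 2·109 = 218 edges.
By Euler's formula F = 2 − V + E = 2 − 110 + 218 = 110.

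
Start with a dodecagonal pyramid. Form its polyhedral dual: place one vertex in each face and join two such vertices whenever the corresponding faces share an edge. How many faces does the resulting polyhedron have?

The base solid has V = 13, E = 24, F = 13.
The dual swaps V and F and preserves E: V′ = F = 13, E′ = E = 24, F′ = V = 13.

13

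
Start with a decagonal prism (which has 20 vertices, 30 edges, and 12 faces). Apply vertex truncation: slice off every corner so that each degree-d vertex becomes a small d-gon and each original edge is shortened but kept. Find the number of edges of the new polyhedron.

90

Truncation replaces each original edge-end by a new vertex, so V′ = 2E = 60.
Each original edge survives, and each old vertex of degree d contributes d new edges; summing degrees gives Σd = 2E, so E′ = E + 2E = 3E = 90.
Each original face survives and each original vertex becomes one new face: F′ = F + V = 32.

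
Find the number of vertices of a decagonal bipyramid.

A bipyramid over an n-gon has 2n triangular faces and n + 2 vertices: V = 10 + 2 = 12, E = 3·10 = 30, F = 2·10 = 20.
Check: V − E + F = 12 − 30 + 20 = 2.

12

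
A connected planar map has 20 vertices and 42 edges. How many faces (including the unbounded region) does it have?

Euler's formula for a connected plane graph: V − E + F = 2, so F = 2 − 20 + 42 = 24.

24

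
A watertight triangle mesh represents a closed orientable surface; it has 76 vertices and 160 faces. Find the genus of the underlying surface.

Every face is a triangle, so 2E = 3·160 = 480, giving E = 240.
χ = V − E + F = 76 − 240 + 160 = -4.
For a closed orientable surface χ = 2 − 2g, so g = (2 − (-4))/2 = 3.

3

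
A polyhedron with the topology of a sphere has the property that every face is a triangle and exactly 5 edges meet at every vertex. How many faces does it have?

20

Each face has 3 edges and each edge borders two faces, so 2E = 3F.
Each vertex has degree 5, so 5V = 2E and hence V = 3F/5.
Euler: V − E + F = 2 ⇒ (3F/5) − (3F/2) + F = 2.
Multiply by 10: (6 − 15 + 10)F = 20, i.e. 1F = 20.
So F = 20, E = 3·20/2 = 30, V = 3·20/5 = 12.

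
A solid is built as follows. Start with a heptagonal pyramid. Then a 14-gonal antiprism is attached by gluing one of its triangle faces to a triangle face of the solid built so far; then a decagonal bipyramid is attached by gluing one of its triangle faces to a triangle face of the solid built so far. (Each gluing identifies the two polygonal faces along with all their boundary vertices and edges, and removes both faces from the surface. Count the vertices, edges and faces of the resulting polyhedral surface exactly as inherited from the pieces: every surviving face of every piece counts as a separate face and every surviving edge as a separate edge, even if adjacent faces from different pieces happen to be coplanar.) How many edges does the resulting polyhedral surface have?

A heptagonal pyramid: V=8, E=14, F=8.
Attach a 14-gonal antiprism (V=28, E=56, F=30) along a 3-gon: merge 3 vertices and 3 edges, delete both glued faces → V=33, E=67, F=36.
Attach a decagonal bipyramid (V=12, E=30, F=20) along a 3-gon: merge 3 vertices and 3 edges, delete both glued faces → V=42, E=94, F=54.
Check: V − E + F = 42 − 94 + 54 = 2.

94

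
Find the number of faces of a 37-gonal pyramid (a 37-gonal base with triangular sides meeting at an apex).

A pyramid on an n-gon base has one n-gon and n triangles: V = 37 + 1 = 38, E = 2·37 = 74, F = 37 + 1 = 38.
Check: V − E + F = 38 − 74 + 38 = 2.

38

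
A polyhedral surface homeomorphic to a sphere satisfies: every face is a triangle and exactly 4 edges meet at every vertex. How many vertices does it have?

Each face has 3 edges and each edge borders two faces, so 2E = 3F.
Each vertex has degree 4, so 4V = 2E and hence V = 3F/4.
Euler: V − E + F = 2 ⇒ (3F/4) − (3F/2) + F = 2.
Multiply by 8: (6 − 12 + 8)F = 16, i.e. 2F = 16.
So F = 8, E = 3·8/2 = 12, V = 3·8/4 = 6.

6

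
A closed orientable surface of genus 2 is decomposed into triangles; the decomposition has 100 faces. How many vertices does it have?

χ = 2 − 2·2 = -2, and every face is a triangle so 3F = 2E.
E = 3·100/2 = 150. Then V = -2 + E − F = -2 + 150 − 100 = 48.

48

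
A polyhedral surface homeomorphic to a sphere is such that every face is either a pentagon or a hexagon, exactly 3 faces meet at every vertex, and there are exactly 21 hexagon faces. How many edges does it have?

Let x be the number of pentagons; then F = 21 + x.
Edge–face incidences: 2E = 6·21 + 5·x = 126 + 5x.
Every vertex has degree 3, so 3V = 2E.
Euler: V − E + F = 2 ⇒ (2E)/3 − E + (21 + x) = 2.
Multiply by 6: 2·(2E) − 3·(2E) + 6·(21 + x) = 12, i.e. 126 + 6x − (126 + 5x) = 12.
Collecting terms: x = 12.
Then 2E = 126 + 5·12 = 186, so E = 93, V = 2E/3 = 62, F = 21 + 12 = 33.

93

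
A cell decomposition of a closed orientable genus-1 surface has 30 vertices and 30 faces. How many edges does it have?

For a closed orientable surface of genus 1, χ = 2 − 2·1 = 0.
E = V + F − (0) = 30 + 30 − (0) = 60.

60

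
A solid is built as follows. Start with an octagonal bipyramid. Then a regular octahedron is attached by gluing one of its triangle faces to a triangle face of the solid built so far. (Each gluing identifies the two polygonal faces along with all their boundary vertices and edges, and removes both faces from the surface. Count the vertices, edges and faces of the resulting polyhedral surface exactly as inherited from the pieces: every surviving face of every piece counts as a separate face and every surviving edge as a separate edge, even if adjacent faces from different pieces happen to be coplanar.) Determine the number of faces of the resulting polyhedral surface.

An octagonal bipyramid: V=10, E=24, F=16.
Attach a regular octahedron (V=6, E=12, F=8) along a 3-gon: merge 3 vertices and 3 edges, delete both glued faces → V=13, E=33, F=22.
Check: V − E + F = 13 − 33 + 22 = 2.

22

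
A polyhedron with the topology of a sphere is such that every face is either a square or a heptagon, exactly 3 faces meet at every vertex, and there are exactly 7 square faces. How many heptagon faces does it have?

2

Let x be the number of heptagons; then F = 7 + x.
Edge–face incidences: 2E = 4·7 + 7·x = 28 + 7x.
Every vertex has degree 3, so 3V = 2E.
Euler: V − E + F = 2 ⇒ (2E)/3 − E + (7 + x) = 2.
Multiply by 6: 2·(2E) − 3·(2E) + 6·(7 + x) = 12, i.e. 42 + 6x − (28 + 7x) = 12.
Collecting terms: −x + 14 = 12, so −x = −2, so x = 2.
Then 2E = 28 + 7·2 = 42, so E = 21, V = 2E/3 = 14, F = 7 + 2 = 9.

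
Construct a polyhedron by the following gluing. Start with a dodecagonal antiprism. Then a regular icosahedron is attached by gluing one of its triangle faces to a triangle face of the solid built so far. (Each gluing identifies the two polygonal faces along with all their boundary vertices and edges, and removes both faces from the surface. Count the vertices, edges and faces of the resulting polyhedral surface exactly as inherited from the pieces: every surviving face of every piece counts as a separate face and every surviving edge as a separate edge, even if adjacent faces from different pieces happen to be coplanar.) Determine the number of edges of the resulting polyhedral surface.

A dodecagonal antiprism: V=24, E=48, F=26.
Attach a regular icosahedron (V=12, E=30, F=20) along a 3-gon: merge 3 vertices and 3 edges, delete both glued faces → V=33, E=75, F=44.
Check: V − E + F = 33 − 75 + 44 = 2.

75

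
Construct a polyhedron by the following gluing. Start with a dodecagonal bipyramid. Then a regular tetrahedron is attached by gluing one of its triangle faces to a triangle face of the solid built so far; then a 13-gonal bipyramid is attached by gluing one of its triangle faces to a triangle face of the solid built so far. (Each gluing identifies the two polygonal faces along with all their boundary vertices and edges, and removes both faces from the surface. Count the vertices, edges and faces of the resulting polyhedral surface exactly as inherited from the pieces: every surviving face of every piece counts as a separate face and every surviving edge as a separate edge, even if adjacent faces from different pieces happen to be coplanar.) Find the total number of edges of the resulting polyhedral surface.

A dodecagonal bipyramid: V=14, E=36, F=24.
Attach a regular tetrahedron (V=4, E=6, F=4) along a 3-gon: merge 3 vertices and 3 edges, delete both glued faces → V=15, E=39, F=26.
Attach a 13-gonal bipyramid (V=15, E=39, F=26) along a 3-gon: merge 3 vertices and 3 edges, delete both glued faces → V=27, E=75, F=50.
Check: V − E + F = 27 − 75 + 50 = 2.

75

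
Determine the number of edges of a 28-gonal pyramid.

A pyramid on an n-gon base has one n-gon and n triangles: V = 28 + 1 = 29, E = 2·28 = 56, F = 28 + 1 = 29.
Check: V − E + F = 29 − 56 + 29 = 2.

56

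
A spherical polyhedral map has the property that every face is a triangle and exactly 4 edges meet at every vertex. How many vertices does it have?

Each face has 3 edges and each edge borders two faces, so 2E = 3F.
Each vertex has degree 4, so 4V = 2E and hence V = 3F/4.
Euler: V − E + F = 2 ⇒ (3F/4) − (3F/2) + F = 2.
Multiply by 8: (6 − 12 + 8)F = 16, i.e. 2F = 16.
So F = 8, E = 3·8/2 = 12, V = 3·8/4 = 6.

6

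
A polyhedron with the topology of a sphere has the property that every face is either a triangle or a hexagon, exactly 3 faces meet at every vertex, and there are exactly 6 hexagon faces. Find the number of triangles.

Let x be the number of triangles; then F = 6 + x.
Edge–face incidences: 2E = 6·6 + 3·x = 36 + 3x.
Every vertex has degree 3, so 3V = 2E.
Euler: V − E + F = 2 ⇒ (2E)/3 − E + (6 + x) = 2.
Multiply by 6: 2·(2E) − 3·(2E) + 6·(6 + x) = 12, i.e. 36 + 6x − (36 + 3x) = 12.
Collecting terms: 3x = 12, so x = 4.
Then 2E = 36 + 3·4 = 48, so E = 24, V = 2E/3 = 16, F = 6 + 4 = 10.

4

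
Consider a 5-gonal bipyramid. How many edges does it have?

15

A bipyramid over an n-gon has 2n triangular faces and n + 2 vertices: V = 5 + 2 = 7, E = 3·5 = 15, F = 2·5 = 10.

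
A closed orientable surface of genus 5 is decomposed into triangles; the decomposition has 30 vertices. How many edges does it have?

χ = 2 − 2·5 = -8, and every face is a triangle so 3F = 2E.
V − E + F = -8 with E = 3F/2 gives 30 − (3/2 − 1)·F = -8, so F = 76 and E = 114.

114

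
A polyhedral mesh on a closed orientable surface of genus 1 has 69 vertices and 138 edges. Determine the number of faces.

For a closed orientable surface of genus 1, χ = 2 − 2·1 = 0.
F = 0 − V + E = 0 − 69 + 138 = 69.

69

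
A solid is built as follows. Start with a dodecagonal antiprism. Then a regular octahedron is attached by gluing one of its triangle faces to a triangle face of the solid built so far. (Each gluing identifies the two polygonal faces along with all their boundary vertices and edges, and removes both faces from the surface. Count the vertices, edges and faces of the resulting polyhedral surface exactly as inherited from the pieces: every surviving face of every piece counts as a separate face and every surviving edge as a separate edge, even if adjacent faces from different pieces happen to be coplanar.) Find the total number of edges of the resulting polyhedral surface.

A dodecagonal antiprism: V=24, E=48, F=26.
Attach a regular octahedron (V=6, E=12, F=8) along a 3-gon: merge 3 vertices and 3 edges, delete both glued faces → V=27, E=57, F=32.
Check: V − E + F = 27 − 57 + 32 = 2.

57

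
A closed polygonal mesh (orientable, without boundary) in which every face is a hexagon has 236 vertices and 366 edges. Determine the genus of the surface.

Every face is a hexagon and each edge borders two faces, so 6F = 2·366, giving F = 122.
χ = V − E + F = 236 − 366 + 122 = -8.
For a closed orientable surface χ = 2 − 2g, so g = (2 − (-8))/2 = 5.

5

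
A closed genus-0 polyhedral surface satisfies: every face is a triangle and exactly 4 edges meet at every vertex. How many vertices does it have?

Each face has 3 edges and each edge borders two faces, so 2E = 3F.
Each vertex has degree 4, so 4V = 2E and hence V = 3F/4.
Euler: V − E + F = 2 ⇒ (3F/4) − (3F/2) + F = 2.
Multiply by 8: (6 − 12 + 8)F = 16, i.e. 2F = 16.
So F = 8, E = 3·8/2 = 12, V = 3·8/4 = 6.

6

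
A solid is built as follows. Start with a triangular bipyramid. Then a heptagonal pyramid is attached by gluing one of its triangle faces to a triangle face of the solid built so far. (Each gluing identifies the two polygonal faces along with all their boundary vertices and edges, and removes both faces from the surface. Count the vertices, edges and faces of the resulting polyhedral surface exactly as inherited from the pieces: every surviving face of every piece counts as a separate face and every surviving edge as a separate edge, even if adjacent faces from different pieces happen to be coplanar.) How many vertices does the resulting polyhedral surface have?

10

A triangular bipyramid: V=5, E=9, F=6.
Attach a heptagonal pyramid (V=8, E=14, F=8) along a 3-gon: merge 3 vertices and 3 edges, delete both glued faces → V=10, E=20, F=12.
Check: V − E + F = 10 − 20 + 12 = 2.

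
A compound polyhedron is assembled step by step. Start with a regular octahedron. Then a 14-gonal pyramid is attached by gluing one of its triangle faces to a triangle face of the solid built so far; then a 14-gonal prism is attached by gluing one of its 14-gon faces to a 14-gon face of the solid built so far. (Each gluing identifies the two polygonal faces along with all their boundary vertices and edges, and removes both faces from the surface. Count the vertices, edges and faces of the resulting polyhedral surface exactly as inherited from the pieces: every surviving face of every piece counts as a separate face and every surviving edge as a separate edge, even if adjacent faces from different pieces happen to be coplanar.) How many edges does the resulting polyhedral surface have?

65

A regular octahedron: V=6, E=12, F=8.
Attach a 14-gonal pyramid (V=15, E=28, F=15) along a 3-gon: merge 3 vertices and 3 edges, delete both glued faces → V=18, E=37, F=21.
Attach a 14-gonal prism (V=28, E=42, F=16) along a 14-gon: merge 14 vertices and 14 edges, delete both glued faces → V=32, E=65, F=35.
Check: V − E + F = 32 − 65 + 35 = 2.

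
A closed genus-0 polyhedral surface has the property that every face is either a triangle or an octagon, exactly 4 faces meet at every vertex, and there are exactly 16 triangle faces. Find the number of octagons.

2

Let x be the number of octagons; then F = 16 + x.
Edge–face incidences: 2E = 3·16 + 8·x = 48 + 8x.
Every vertex has degree 4, so 4V = 2E.
Euler: V − E + F = 2 ⇒ (2E)/4 − E + (16 + x) = 2.
Multiply by 8: 2·(2E) − 4·(2E) + 8·(16 + x) = 16, i.e. 128 + 8x − 2·(48 + 8x) = 16.
Collecting terms: −8x + 32 = 16, so −8x = −16, so x = 2.
Then 2E = 48 + 8·2 = 64, so E = 32, V = 2E/4 = 16, F = 16 + 2 = 18.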